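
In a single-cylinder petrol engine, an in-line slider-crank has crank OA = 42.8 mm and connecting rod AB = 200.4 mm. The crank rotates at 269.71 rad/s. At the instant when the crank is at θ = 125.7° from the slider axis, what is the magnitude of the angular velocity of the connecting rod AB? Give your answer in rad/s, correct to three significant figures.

34.1

ω = 269.7 rad/s
The rod makes angle φ with the slider axis where L sinφ = r sinθ; differentiating, L cosφ·φ̇ = r ω cosθ.
L cosφ = √(L² − r² sin²θ) = 0.19736 m.
|ω_rod| = r ω |cosθ| / √(L² − r² sin²θ) = 0.0428·269.7·0.58354/0.19736 = 34.131 rad/s.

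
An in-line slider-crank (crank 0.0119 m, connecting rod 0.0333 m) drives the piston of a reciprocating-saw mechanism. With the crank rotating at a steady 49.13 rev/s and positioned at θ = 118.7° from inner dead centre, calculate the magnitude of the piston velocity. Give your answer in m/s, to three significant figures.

ω = 2π·49.1 = 308.7 rad/s
For an in-line slider-crank, x = r cosθ + √(L² − r² sin²θ), so v = −rω sinθ·[1 + r cosθ/√(L² − r² sin²θ)].
With r = 0.0119 m, L = 0.0333 m, θ = 118.7°: √(L² − r² sin²θ) = 0.031622 m.
v = −0.0119·308.7·0.87715·[1 + 0.0119·-0.48022/0.031622] = -2.6398 m/s.
|v| = 2.6398 m/s.

2.64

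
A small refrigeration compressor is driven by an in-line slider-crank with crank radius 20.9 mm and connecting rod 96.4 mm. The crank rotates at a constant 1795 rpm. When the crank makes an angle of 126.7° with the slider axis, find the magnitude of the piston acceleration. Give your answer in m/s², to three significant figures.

486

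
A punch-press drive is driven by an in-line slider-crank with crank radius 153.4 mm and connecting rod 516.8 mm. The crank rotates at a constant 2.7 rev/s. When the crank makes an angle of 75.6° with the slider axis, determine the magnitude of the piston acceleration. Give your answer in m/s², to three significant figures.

0.934

ω = 2π·2.7 = 16.96 rad/s
x(θ) = r cosθ + √(L² − r² sin²θ); with ω constant, a = ω²·d²x/dθ².
d²x/dθ² = −r cosθ − r²(cos2θ)/√u − r⁴ sin²2θ/(4u^{3/2}),  u = L² − r² sin²θ = 0.245006 m².
Substituting r = 0.1534 m, L = 0.5168 m, θ = 75.6°: d²x/dθ² = +0.003246 m.
a = ω²·d²x/dθ² = (16.96)²·(+0.003246) = +0.93418 m/s²;  |a| = 0.93418 m/s².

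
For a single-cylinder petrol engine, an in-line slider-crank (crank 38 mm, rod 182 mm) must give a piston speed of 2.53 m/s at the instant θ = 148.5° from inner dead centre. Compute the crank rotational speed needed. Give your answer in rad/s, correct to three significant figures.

155

For an in-line slider-crank, |v_piston| = rω|sinθ|·[1 + r cosθ/√(L² − r² sin²θ)].
With r = 0.038 m, L = 0.182 m, θ = 148.5°: the bracketed kinematic factor |dx/dθ| = 0.016299 m.
ω = v/|dx/dθ| = 2.53/0.016299 = 155.22 rad/s.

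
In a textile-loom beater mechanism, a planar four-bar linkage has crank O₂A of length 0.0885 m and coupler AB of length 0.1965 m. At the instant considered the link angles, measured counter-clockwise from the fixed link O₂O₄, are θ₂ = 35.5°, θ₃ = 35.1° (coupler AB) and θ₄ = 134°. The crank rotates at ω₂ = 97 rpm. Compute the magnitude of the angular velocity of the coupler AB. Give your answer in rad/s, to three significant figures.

4.58

ω₂ = 10.16 rad/s (from 97 rpm).
Differentiating the loop-closure r₂e^{iθ₂}+r₃e^{iθ₃}=r₁+r₄e^{iθ₄} gives r₂ω₂e^{iθ₂}+r₃ω₃e^{iθ₃}=r₄ω₄e^{iθ₄}.
Eliminating the other unknown: ω₃ = r₂ω₂ sin(θ₄−θ₂) / [r₃ sin(θ₃−θ₄)].
Numerator sine = +0.98902; denominator sine = -0.98796.
Result = 0.0885·10.16·(+0.98902) / (0.1965·(-0.98796)) = -4.5798 rad/s; magnitude 4.5798 rad/s.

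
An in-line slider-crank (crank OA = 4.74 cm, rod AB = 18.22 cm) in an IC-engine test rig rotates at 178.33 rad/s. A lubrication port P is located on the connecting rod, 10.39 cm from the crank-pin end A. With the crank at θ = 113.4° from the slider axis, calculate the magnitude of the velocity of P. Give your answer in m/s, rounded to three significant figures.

ω = 178.3 rad/s.  Crank-pin speed |V_A| = rω = 8.4528 m/s, perpendicular to OA.
Rod angle: sinφ = −(r/L) sinθ ⇒ φ = -13.813°; ω_rod = −rω cosθ/√(L²−r²sin²θ) = +18.974 rad/s.
V_P = V_A + ω_rod × AP, with AP = 0.1039 m along the rod.
Components: V_Px = −rω sinθ − a·ω_rod·sinφ = -7.287 m/s;  V_Py = rω cosθ + a·ω_rod·cosφ = -1.4427 m/s.
|V_P| = √(V_Px² + V_Py²) = 7.4284 m/s.

7.43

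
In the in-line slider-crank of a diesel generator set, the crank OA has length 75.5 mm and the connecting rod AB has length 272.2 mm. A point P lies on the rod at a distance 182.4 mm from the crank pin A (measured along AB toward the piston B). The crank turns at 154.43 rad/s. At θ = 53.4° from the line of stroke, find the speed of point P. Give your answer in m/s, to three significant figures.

ω = 154.4 rad/s.  Crank-pin speed |V_A| = rω = 11.659 m/s, perpendicular to OA.
Rod angle: sinφ = −(r/L) sinθ ⇒ φ = -12.866°; ω_rod = −rω cosθ/√(L²−r²sin²θ) = -26.197 rad/s.
V_P = V_A + ω_rod × AP, with AP = 0.1824 m along the rod.
Components: V_Px = −rω sinθ − a·ω_rod·sinφ = -10.424 m/s;  V_Py = rω cosθ + a·ω_rod·cosφ = +2.2934 m/s.
|V_P| = √(V_Px² + V_Py²) = 10.674 m/s.

10.7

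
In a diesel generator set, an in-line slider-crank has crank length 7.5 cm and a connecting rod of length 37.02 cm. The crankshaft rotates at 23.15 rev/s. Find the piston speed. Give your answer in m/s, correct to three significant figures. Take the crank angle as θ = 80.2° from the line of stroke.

11.1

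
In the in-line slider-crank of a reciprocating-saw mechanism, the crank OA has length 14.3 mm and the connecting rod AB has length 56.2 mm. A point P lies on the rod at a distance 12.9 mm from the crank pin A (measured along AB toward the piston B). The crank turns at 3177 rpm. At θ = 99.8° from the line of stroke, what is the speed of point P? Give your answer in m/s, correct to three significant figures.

ω = 332.7 rad/s.  Crank-pin speed |V_A| = rω = 4.7575 m/s, perpendicular to OA.
Rod angle: sinφ = −(r/L) sinθ ⇒ φ = -14.521°; ω_rod = −rω cosθ/√(L²−r²sin²θ) = +14.884 rad/s.
V_P = V_A + ω_rod × AP, with AP = 0.0129 m along the rod.
Components: V_Px = −rω sinθ − a·ω_rod·sinφ = -4.64 m/s;  V_Py = rω cosθ + a·ω_rod·cosφ = -0.6239 m/s.
|V_P| = √(V_Px² + V_Py²) = 4.6817 m/s.

4.68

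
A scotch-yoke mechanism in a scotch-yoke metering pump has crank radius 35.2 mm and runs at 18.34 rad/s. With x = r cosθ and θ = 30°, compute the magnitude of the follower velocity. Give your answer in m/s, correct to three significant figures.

ω = 18.34 rad/s
x = r cosθ ⇒ ẋ = −rω sinθ.
|v| = rω|sinθ| = 0.0352·18.34·|sin 30°| = 0.32278 m/s.

0.323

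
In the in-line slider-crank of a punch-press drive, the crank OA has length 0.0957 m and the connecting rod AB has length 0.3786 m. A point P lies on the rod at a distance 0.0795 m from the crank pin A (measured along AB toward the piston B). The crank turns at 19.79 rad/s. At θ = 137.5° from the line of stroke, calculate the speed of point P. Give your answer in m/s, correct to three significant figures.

1.65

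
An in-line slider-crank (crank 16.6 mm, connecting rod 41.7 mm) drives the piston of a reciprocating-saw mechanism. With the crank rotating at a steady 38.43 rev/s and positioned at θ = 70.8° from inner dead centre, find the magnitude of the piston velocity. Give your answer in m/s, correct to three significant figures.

4.32

ω = 2π·38.4 = 241.5 rad/s
For an in-line slider-crank, x = r cosθ + √(L² − r² sin²θ), so v = −rω sinθ·[1 + r cosθ/√(L² − r² sin²θ)].
With r = 0.0166 m, L = 0.0417 m, θ = 70.8°: √(L² − r² sin²θ) = 0.038641 m.
v = −0.0166·241.5·0.94438·[1 + 0.0166·0.32887/0.038641] = -4.3201 m/s.
|v| = 4.3201 m/s.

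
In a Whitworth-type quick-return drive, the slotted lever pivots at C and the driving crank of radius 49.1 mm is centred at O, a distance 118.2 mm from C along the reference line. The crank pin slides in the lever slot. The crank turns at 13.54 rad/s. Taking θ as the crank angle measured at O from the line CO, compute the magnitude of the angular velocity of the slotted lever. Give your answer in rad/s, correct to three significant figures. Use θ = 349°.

3.95

ω = 13.54 rad/s
Crank pin A relative to C: A = (d + r cosθ, r sinθ); lever angle φ = atan2(r sinθ, d + r cosθ).
Differentiating tanφ: φ̇ = rω(d cosθ + r)/(d² + r² + 2dr cosθ).
d² + r² + 2dr cosθ = |CA|² = 0.027776 m²;  d cosθ + r = +0.16513 m.
|ω_lever| = |0.0491·13.54·+0.16513| / 0.027776 = 3.9523 rad/s.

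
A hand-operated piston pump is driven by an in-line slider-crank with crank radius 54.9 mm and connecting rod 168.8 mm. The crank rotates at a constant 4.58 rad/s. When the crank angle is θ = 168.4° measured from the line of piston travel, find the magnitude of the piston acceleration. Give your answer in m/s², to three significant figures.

ω = 4.58 rad/s
x(θ) = r cosθ + √(L² − r² sin²θ); with ω constant, a = ω²·d²x/dθ².
d²x/dθ² = −r cosθ − r²(cos2θ)/√u − r⁴ sin²2θ/(4u^{3/2}),  u = L² − r² sin²θ = 0.0283716 m².
Substituting r = 0.0549 m, L = 0.1688 m, θ = 168.4°: d²x/dθ² = +0.037258 m.
a = ω²·d²x/dθ² = (4.58)²·(+0.037258) = +0.78154 m/s²;  |a| = 0.78154 m/s².

0.782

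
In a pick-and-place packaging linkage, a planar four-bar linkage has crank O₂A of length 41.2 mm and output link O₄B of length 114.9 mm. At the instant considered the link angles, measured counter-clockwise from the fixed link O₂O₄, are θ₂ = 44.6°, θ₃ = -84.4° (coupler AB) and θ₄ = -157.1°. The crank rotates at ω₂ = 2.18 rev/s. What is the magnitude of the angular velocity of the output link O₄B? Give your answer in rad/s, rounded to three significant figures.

4.00

ω₂ = 13.7 rad/s (from 2.18 rev/s).
Differentiating the loop-closure r₂e^{iθ₂}+r₃e^{iθ₃}=r₁+r₄e^{iθ₄} gives r₂ω₂e^{iθ₂}+r₃ω₃e^{iθ₃}=r₄ω₄e^{iθ₄}.
Eliminating the other unknown: ω₄ = r₂ω₂ sin(θ₂−θ₃) / [r₄ sin(θ₄−θ₃)].
Numerator sine = +0.77715; denominator sine = -0.95476.
Result = 0.0412·13.7·(+0.77715) / (0.1149·(-0.95476)) = -3.9978 rad/s; magnitude 3.9978 rad/s.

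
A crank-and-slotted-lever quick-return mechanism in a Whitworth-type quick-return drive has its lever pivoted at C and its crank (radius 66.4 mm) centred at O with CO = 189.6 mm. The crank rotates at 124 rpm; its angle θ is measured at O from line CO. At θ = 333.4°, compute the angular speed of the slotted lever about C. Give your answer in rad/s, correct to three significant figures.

3.24

ω = 12.99 rad/s (from 124 rpm).
Crank pin A relative to C: A = (d + r cosθ, r sinθ); lever angle φ = atan2(r sinθ, d + r cosθ).
Differentiating tanφ: φ̇ = rω(d cosθ + r)/(d² + r² + 2dr cosθ).
d² + r² + 2dr cosθ = |CA|² = 0.0628709 m²;  d cosθ + r = +0.23593 m.
|ω_lever| = |0.0664·12.99·+0.23593| / 0.0628709 = 3.2356 rad/s.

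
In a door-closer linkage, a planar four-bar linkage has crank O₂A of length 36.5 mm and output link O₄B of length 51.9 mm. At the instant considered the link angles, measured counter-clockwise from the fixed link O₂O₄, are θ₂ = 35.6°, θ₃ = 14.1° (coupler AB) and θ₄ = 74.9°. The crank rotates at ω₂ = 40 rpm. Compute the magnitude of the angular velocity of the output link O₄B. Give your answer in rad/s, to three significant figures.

1.24

ω₂ = 4.189 rad/s (from 40 rpm).
Differentiating the loop-closure r₂e^{iθ₂}+r₃e^{iθ₃}=r₁+r₄e^{iθ₄} gives r₂ω₂e^{iθ₂}+r₃ω₃e^{iθ₃}=r₄ω₄e^{iθ₄}.
Eliminating the other unknown: ω₄ = r₂ω₂ sin(θ₂−θ₃) / [r₄ sin(θ₄−θ₃)].
Numerator sine = +0.36650; denominator sine = +0.87292.
Result = 0.0365·4.189·(+0.36650) / (0.0519·(+0.87292)) = +1.2368 rad/s; magnitude 1.2368 rad/s.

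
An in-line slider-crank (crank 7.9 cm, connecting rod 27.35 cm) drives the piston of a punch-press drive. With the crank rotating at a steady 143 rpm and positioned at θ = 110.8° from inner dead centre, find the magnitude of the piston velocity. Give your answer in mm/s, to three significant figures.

988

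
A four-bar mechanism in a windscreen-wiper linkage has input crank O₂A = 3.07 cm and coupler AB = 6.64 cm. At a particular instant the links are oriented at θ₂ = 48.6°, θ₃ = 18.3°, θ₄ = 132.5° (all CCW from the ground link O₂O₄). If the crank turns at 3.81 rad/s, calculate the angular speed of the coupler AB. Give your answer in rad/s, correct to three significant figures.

1.92

ω₂ = 3.81 rad/s
Differentiating the loop-closure r₂e^{iθ₂}+r₃e^{iθ₃}=r₁+r₄e^{iθ₄} gives r₂ω₂e^{iθ₂}+r₃ω₃e^{iθ₃}=r₄ω₄e^{iθ₄}.
Eliminating the other unknown: ω₃ = r₂ω₂ sin(θ₄−θ₂) / [r₃ sin(θ₃−θ₄)].
Numerator sine = +0.99434; denominator sine = -0.91212.
Result = 0.0307·3.81·(+0.99434) / (0.0664·(-0.91212)) = -1.9203 rad/s; magnitude 1.9203 rad/s.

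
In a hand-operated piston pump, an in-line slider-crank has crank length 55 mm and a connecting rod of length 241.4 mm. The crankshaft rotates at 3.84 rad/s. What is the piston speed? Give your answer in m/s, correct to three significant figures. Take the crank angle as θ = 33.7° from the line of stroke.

ω = 3.84 rad/s
For an in-line slider-crank, x = r cosθ + √(L² − r² sin²θ), so v = −rω sinθ·[1 + r cosθ/√(L² − r² sin²θ)].
With r = 0.055 m, L = 0.2414 m, θ = 33.7°: √(L² − r² sin²θ) = 0.23946 m.
v = −0.055·3.84·0.55484·[1 + 0.055·0.83195/0.23946] = -0.13957 m/s.
|v| = 0.13957 m/s.

0.140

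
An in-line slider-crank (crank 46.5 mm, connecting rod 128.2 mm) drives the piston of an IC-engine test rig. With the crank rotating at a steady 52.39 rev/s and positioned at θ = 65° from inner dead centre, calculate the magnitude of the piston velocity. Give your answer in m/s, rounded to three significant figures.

16.1

ω = 2π·52.4 = 329.2 rad/s
For an in-line slider-crank, x = r cosθ + √(L² − r² sin²θ), so v = −rω sinθ·[1 + r cosθ/√(L² − r² sin²θ)].
With r = 0.0465 m, L = 0.1282 m, θ = 65°: √(L² − r² sin²θ) = 0.12108 m.
v = −0.0465·329.2·0.90631·[1 + 0.0465·0.42262/0.12108] = -16.124 m/s.
|v| = 16.124 m/s.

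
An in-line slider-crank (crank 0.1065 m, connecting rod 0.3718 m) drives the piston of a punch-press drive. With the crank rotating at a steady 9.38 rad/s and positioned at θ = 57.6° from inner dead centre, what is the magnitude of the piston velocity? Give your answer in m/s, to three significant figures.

0.977

ω = 9.38 rad/s
For an in-line slider-crank, x = r cosθ + √(L² − r² sin²θ), so v = −rω sinθ·[1 + r cosθ/√(L² − r² sin²θ)].
With r = 0.1065 m, L = 0.3718 m, θ = 57.6°: √(L² − r² sin²θ) = 0.36076 m.
v = −0.1065·9.38·0.84433·[1 + 0.1065·0.53583/0.36076] = -0.97688 m/s.
|v| = 0.97688 m/s.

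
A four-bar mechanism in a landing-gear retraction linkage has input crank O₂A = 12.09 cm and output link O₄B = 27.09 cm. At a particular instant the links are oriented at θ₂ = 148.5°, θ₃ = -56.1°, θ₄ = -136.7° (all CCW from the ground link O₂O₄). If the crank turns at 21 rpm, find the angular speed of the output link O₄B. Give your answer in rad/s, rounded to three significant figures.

0.414

ω₂ = 2.199 rad/s (from 21 rpm).
Differentiating the loop-closure r₂e^{iθ₂}+r₃e^{iθ₃}=r₁+r₄e^{iθ₄} gives r₂ω₂e^{iθ₂}+r₃ω₃e^{iθ₃}=r₄ω₄e^{iθ₄}.
Eliminating the other unknown: ω₄ = r₂ω₂ sin(θ₂−θ₃) / [r₄ sin(θ₄−θ₃)].
Numerator sine = -0.41628; denominator sine = -0.98657.
Result = 0.1209·2.199·(-0.41628) / (0.2709·(-0.98657)) = +0.41412 rad/s; magnitude 0.41412 rad/s.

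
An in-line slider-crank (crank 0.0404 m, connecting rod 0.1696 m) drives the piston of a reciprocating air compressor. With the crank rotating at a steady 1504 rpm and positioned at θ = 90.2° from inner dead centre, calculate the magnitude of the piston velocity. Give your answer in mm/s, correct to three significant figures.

ω = 2π·1504/60 = 157.5 rad/s
For an in-line slider-crank, x = r cosθ + √(L² − r² sin²θ), so v = −rω sinθ·[1 + r cosθ/√(L² − r² sin²θ)].
With r = 0.0404 m, L = 0.1696 m, θ = 90.2°: √(L² − r² sin²θ) = 0.16472 m.
v = −0.0404·157.5·0.99999·[1 + 0.0404·-0.00349/0.16472] = -6.3575 m/s.
|v| = 6.3575 m/s = 6357.5 mm/s.

6360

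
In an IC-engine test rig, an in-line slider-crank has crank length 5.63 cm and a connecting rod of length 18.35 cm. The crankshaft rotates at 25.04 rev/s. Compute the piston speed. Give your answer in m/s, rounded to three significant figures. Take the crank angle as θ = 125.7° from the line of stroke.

ω = 2π·25 = 157.3 rad/s
For an in-line slider-crank, x = r cosθ + √(L² − r² sin²θ), so v = −rω sinθ·[1 + r cosθ/√(L² − r² sin²θ)].
With r = 0.0563 m, L = 0.1835 m, θ = 125.7°: √(L² − r² sin²θ) = 0.17771 m.
v = −0.0563·157.3·0.81208·[1 + 0.0563·-0.58354/0.17771] = -5.8634 m/s.
|v| = 5.8634 m/s.

5.86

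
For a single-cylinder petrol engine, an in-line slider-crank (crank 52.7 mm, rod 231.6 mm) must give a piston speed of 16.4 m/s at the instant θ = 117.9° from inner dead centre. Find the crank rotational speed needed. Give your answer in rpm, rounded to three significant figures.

For an in-line slider-crank, |v_piston| = rω|sinθ|·[1 + r cosθ/√(L² − r² sin²θ)].
With r = 0.0527 m, L = 0.2316 m, θ = 117.9°: the bracketed kinematic factor |dx/dθ| = 0.041512 m.
ω = v/|dx/dθ| = 16.4/0.041512 = 395.07 rad/s.
N = 60ω/(2π) = 3772.6 rpm.

3770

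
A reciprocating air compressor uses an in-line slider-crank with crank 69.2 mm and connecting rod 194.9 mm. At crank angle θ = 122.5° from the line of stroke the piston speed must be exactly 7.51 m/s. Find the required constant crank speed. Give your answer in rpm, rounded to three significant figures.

1540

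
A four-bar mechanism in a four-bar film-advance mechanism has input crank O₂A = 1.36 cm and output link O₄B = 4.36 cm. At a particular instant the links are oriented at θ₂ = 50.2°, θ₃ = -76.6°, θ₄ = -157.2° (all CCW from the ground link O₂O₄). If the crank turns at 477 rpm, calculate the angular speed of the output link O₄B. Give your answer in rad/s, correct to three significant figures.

12.6

ω₂ = 49.95 rad/s (from 477 rpm).
Differentiating the loop-closure r₂e^{iθ₂}+r₃e^{iθ₃}=r₁+r₄e^{iθ₄} gives r₂ω₂e^{iθ₂}+r₃ω₃e^{iθ₃}=r₄ω₄e^{iθ₄}.
Eliminating the other unknown: ω₄ = r₂ω₂ sin(θ₂−θ₃) / [r₄ sin(θ₄−θ₃)].
Numerator sine = +0.80073; denominator sine = -0.98657.
Result = 0.0136·49.95·(+0.80073) / (0.0436·(-0.98657)) = -12.646 rad/s; magnitude 12.646 rad/s.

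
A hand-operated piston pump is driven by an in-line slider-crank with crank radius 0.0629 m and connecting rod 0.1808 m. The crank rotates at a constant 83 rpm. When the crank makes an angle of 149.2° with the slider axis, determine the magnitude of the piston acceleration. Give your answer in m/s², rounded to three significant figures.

3.24

ω = 2π·83/60 = 8.692 rad/s
x(θ) = r cosθ + √(L² − r² sin²θ); with ω constant, a = ω²·d²x/dθ².
d²x/dθ² = −r cosθ − r²(cos2θ)/√u − r⁴ sin²2θ/(4u^{3/2}),  u = L² − r² sin²θ = 0.0316513 m².
Substituting r = 0.0629 m, L = 0.1808 m, θ = 149.2°: d²x/dθ² = +0.042914 m.
a = ω²·d²x/dθ² = (8.692)²·(+0.042914) = +3.242 m/s²;  |a| = 3.242 m/s².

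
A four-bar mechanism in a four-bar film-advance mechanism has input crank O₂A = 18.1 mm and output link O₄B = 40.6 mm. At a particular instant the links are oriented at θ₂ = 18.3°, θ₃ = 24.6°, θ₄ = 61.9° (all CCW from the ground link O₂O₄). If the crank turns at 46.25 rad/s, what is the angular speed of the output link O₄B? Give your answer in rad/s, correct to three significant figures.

3.73

ω₂ = 46.25 rad/s
Differentiating the loop-closure r₂e^{iθ₂}+r₃e^{iθ₃}=r₁+r₄e^{iθ₄} gives r₂ω₂e^{iθ₂}+r₃ω₃e^{iθ₃}=r₄ω₄e^{iθ₄}.
Eliminating the other unknown: ω₄ = r₂ω₂ sin(θ₂−θ₃) / [r₄ sin(θ₄−θ₃)].
Numerator sine = -0.10973; denominator sine = +0.60599.
Result = 0.0181·46.25·(-0.10973) / (0.0406·(+0.60599)) = -3.7337 rad/s; magnitude 3.7337 rad/s.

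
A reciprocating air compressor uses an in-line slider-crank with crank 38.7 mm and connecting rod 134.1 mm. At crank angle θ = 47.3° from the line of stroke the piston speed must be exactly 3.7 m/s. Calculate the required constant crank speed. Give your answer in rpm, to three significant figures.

1040

For an in-line slider-crank, |v_piston| = rω|sinθ|·[1 + r cosθ/√(L² − r² sin²θ)].
With r = 0.0387 m, L = 0.1341 m, θ = 47.3°: the bracketed kinematic factor |dx/dθ| = 0.034137 m.
ω = v/|dx/dθ| = 3.7/0.034137 = 108.39 rad/s.
N = 60ω/(2π) = 1035 rpm.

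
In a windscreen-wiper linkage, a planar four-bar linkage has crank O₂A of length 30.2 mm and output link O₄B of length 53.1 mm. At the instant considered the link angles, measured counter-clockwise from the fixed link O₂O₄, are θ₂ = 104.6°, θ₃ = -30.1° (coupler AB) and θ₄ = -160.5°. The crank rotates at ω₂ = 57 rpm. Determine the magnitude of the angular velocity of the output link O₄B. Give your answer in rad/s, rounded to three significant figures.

3.17

ω₂ = 5.969 rad/s (from 57 rpm).
Differentiating the loop-closure r₂e^{iθ₂}+r₃e^{iθ₃}=r₁+r₄e^{iθ₄} gives r₂ω₂e^{iθ₂}+r₃ω₃e^{iθ₃}=r₄ω₄e^{iθ₄}.
Eliminating the other unknown: ω₄ = r₂ω₂ sin(θ₂−θ₃) / [r₄ sin(θ₄−θ₃)].
Numerator sine = +0.71080; denominator sine = -0.76154.
Result = 0.0302·5.969·(+0.71080) / (0.0531·(-0.76154)) = -3.1686 rad/s; magnitude 3.1686 rad/s.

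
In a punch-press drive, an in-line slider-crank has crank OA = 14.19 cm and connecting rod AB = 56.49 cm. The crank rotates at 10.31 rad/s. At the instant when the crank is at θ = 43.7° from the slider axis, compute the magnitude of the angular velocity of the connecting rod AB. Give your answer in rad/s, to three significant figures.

ω = 10.31 rad/s
The rod makes angle φ with the slider axis where L sinφ = r sinθ; differentiating, L cosφ·φ̇ = r ω cosθ.
L cosφ = √(L² − r² sin²θ) = 0.55633 m.
|ω_rod| = r ω |cosθ| / √(L² − r² sin²θ) = 0.1419·10.31·0.72297/0.55633 = 1.9012 rad/s.

1.90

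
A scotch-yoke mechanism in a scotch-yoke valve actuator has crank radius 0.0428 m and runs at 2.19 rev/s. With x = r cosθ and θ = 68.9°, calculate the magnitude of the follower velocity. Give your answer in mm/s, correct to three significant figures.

549

ω = 13.76 rad/s (from 2.19 rev/s).
x = r cosθ ⇒ ẋ = −rω sinθ.
|v| = rω|sinθ| = 0.0428·13.76·|sin 68.9°| = 0.54945 m/s = 549.45 mm/s.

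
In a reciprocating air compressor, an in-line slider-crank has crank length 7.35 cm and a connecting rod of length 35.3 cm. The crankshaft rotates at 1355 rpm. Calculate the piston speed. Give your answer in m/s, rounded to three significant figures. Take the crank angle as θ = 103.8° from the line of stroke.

9.61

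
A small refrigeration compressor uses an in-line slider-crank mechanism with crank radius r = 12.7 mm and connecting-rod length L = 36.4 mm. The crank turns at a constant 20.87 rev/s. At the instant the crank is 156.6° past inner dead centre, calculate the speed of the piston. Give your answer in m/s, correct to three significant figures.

ω = 2π·20.9 = 131.1 rad/s
For an in-line slider-crank, x = r cosθ + √(L² − r² sin²θ), so v = −rω sinθ·[1 + r cosθ/√(L² − r² sin²θ)].
With r = 0.0127 m, L = 0.0364 m, θ = 156.6°: √(L² − r² sin²θ) = 0.036049 m.
v = −0.0127·131.1·0.39715·[1 + 0.0127·-0.91775/0.036049] = -0.44755 m/s.
|v| = 0.44755 m/s.

0.448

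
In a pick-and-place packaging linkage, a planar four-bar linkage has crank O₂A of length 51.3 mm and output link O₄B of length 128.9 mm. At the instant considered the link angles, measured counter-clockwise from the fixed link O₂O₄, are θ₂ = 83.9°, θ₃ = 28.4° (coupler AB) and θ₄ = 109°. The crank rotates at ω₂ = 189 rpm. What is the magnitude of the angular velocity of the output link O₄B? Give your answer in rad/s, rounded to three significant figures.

6.58

ω₂ = 19.79 rad/s (from 189 rpm).
Differentiating the loop-closure r₂e^{iθ₂}+r₃e^{iθ₃}=r₁+r₄e^{iθ₄} gives r₂ω₂e^{iθ₂}+r₃ω₃e^{iθ₃}=r₄ω₄e^{iθ₄}.
Eliminating the other unknown: ω₄ = r₂ω₂ sin(θ₂−θ₃) / [r₄ sin(θ₄−θ₃)].
Numerator sine = +0.82413; denominator sine = +0.98657.
Result = 0.0513·19.79·(+0.82413) / (0.1289·(+0.98657)) = +6.5799 rad/s; magnitude 6.5799 rad/s.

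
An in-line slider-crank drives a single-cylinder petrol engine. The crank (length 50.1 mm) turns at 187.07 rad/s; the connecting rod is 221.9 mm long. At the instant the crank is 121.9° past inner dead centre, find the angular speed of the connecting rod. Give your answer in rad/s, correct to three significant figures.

ω = 187.1 rad/s
The rod makes angle φ with the slider axis where L sinφ = r sinθ; differentiating, L cosφ·φ̇ = r ω cosθ.
L cosφ = √(L² − r² sin²θ) = 0.21779 m.
|ω_rod| = r ω |cosθ| / √(L² − r² sin²θ) = 0.0501·187.1·0.52844/0.21779 = 22.741 rad/s.

22.7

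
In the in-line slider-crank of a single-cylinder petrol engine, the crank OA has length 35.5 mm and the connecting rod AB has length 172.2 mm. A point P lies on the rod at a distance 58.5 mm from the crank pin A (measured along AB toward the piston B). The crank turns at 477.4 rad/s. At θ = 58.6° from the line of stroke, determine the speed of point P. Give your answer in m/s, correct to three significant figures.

ω = 477.4 rad/s.  Crank-pin speed |V_A| = rω = 16.948 m/s, perpendicular to OA.
Rod angle: sinφ = −(r/L) sinθ ⇒ φ = -10.135°; ω_rod = −rω cosθ/√(L²−r²sin²θ) = -52.09 rad/s.
V_P = V_A + ω_rod × AP, with AP = 0.0585 m along the rod.
Components: V_Px = −rω sinθ − a·ω_rod·sinφ = -15.002 m/s;  V_Py = rω cosθ + a·ω_rod·cosφ = +5.8302 m/s.
|V_P| = √(V_Px² + V_Py²) = 16.095 m/s.

16.1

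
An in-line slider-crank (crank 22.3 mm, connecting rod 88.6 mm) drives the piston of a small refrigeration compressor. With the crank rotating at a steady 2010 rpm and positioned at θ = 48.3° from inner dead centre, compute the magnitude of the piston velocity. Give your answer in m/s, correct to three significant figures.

4.10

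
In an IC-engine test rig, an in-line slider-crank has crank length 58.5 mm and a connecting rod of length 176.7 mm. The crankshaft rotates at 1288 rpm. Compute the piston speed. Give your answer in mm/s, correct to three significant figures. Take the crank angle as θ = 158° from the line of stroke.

2040

ω = 2π·1288/60 = 134.9 rad/s
For an in-line slider-crank, x = r cosθ + √(L² − r² sin²θ), so v = −rω sinθ·[1 + r cosθ/√(L² − r² sin²θ)].
With r = 0.0585 m, L = 0.1767 m, θ = 158°: √(L² − r² sin²θ) = 0.17534 m.
v = −0.0585·134.9·0.37461·[1 + 0.0585·-0.92718/0.17534] = -2.0414 m/s.
|v| = 2.0414 m/s = 2041.4 mm/s.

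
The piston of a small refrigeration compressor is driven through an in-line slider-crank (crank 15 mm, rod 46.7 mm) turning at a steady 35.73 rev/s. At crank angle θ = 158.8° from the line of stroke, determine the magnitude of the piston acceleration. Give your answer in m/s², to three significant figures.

521

ω = 2π·35.7 = 224.5 rad/s
x(θ) = r cosθ + √(L² − r² sin²θ); with ω constant, a = ω²·d²x/dθ².
d²x/dθ² = −r cosθ − r²(cos2θ)/√u − r⁴ sin²2θ/(4u^{3/2}),  u = L² − r² sin²θ = 0.00215147 m².
Substituting r = 0.015 m, L = 0.0467 m, θ = 158.8°: d²x/dθ² = +0.010345 m.
a = ω²·d²x/dθ² = (224.5)²·(+0.010345) = +521.39 m/s²;  |a| = 521.39 m/s².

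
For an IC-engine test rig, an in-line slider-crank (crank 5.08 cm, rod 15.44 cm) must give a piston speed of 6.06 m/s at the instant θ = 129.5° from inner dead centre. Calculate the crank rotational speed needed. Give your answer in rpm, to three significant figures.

For an in-line slider-crank, |v_piston| = rω|sinθ|·[1 + r cosθ/√(L² − r² sin²θ)].
With r = 0.0508 m, L = 0.1544 m, θ = 129.5°: the bracketed kinematic factor |dx/dθ| = 0.030717 m.
ω = v/|dx/dθ| = 6.06/0.030717 = 197.28 rad/s.
N = 60ω/(2π) = 1883.9 rpm.

1880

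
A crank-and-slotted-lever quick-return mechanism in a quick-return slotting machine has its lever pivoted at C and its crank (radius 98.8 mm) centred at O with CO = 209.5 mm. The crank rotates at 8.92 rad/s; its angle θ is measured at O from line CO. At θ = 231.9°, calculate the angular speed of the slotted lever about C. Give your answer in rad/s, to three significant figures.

ω = 8.92 rad/s
Crank pin A relative to C: A = (d + r cosθ, r sinθ); lever angle φ = atan2(r sinθ, d + r cosθ).
Differentiating tanφ: φ̇ = rω(d cosθ + r)/(d² + r² + 2dr cosθ).
d² + r² + 2dr cosθ = |CA|² = 0.0281081 m²;  d cosθ + r = -0.030469 m.
|ω_lever| = |0.0988·8.92·-0.030469| / 0.0281081 = 0.95532 rad/s.

0.955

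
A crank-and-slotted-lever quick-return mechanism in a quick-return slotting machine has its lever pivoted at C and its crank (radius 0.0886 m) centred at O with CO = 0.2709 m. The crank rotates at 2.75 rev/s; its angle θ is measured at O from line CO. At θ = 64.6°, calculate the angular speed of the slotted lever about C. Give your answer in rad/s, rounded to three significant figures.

3.08

ω = 17.28 rad/s (from 2.75 rev/s).
Crank pin A relative to C: A = (d + r cosθ, r sinθ); lever angle φ = atan2(r sinθ, d + r cosθ).
Differentiating tanφ: φ̇ = rω(d cosθ + r)/(d² + r² + 2dr cosθ).
d² + r² + 2dr cosθ = |CA|² = 0.101827 m²;  d cosθ + r = +0.2048 m.
|ω_lever| = |0.0886·17.28·+0.2048| / 0.101827 = 3.079 rad/s.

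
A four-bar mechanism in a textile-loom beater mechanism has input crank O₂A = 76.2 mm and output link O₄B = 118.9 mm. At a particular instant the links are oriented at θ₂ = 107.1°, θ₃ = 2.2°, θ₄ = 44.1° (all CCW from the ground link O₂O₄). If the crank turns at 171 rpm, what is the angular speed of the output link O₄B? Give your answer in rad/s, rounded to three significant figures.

ω₂ = 17.91 rad/s (from 171 rpm).
Differentiating the loop-closure r₂e^{iθ₂}+r₃e^{iθ₃}=r₁+r₄e^{iθ₄} gives r₂ω₂e^{iθ₂}+r₃ω₃e^{iθ₃}=r₄ω₄e^{iθ₄}.
Eliminating the other unknown: ω₄ = r₂ω₂ sin(θ₂−θ₃) / [r₄ sin(θ₄−θ₃)].
Numerator sine = +0.96638; denominator sine = +0.66783.
Result = 0.0762·17.91·(+0.96638) / (0.1189·(+0.66783)) = +16.606 rad/s; magnitude 16.606 rad/s.

16.6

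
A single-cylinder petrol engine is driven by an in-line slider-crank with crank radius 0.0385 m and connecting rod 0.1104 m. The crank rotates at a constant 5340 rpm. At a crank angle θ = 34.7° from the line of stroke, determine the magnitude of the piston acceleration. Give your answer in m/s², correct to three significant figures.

ω = 2π·5340/60 = 559.2 rad/s
x(θ) = r cosθ + √(L² − r² sin²θ); with ω constant, a = ω²·d²x/dθ².
d²x/dθ² = −r cosθ − r²(cos2θ)/√u − r⁴ sin²2θ/(4u^{3/2}),  u = L² − r² sin²θ = 0.0117078 m².
Substituting r = 0.0385 m, L = 0.1104 m, θ = 34.7°: d²x/dθ² = -0.036852 m.
a = ω²·d²x/dθ² = (559.2)²·(-0.036852) = -11524 m/s²;  |a| = 11524 m/s².

11500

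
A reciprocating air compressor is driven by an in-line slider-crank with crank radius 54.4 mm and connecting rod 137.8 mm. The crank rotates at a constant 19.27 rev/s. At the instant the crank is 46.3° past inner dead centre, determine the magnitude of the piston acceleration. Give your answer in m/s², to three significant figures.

550

ω = 2π·19.3 = 121.1 rad/s
x(θ) = r cosθ + √(L² − r² sin²θ); with ω constant, a = ω²·d²x/dθ².
d²x/dθ² = −r cosθ − r²(cos2θ)/√u − r⁴ sin²2θ/(4u^{3/2}),  u = L² − r² sin²θ = 0.017442 m².
Substituting r = 0.0544 m, L = 0.1378 m, θ = 46.3°: d²x/dθ² = -0.037516 m.
a = ω²·d²x/dθ² = (121.1)²·(-0.037516) = -549.97 m/s²;  |a| = 549.97 m/s².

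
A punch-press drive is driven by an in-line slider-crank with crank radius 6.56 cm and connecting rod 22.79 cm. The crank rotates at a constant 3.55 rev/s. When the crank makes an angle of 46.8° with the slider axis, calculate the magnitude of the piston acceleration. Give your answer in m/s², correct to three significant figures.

21.9

ω = 2π·3.55 = 22.31 rad/s
x(θ) = r cosθ + √(L² − r² sin²θ); with ω constant, a = ω²·d²x/dθ².
d²x/dθ² = −r cosθ − r²(cos2θ)/√u − r⁴ sin²2θ/(4u^{3/2}),  u = L² − r² sin²θ = 0.0496516 m².
Substituting r = 0.0656 m, L = 0.2279 m, θ = 46.8°: d²x/dθ² = -0.04411 m.
a = ω²·d²x/dθ² = (22.31)²·(-0.04411) = -21.946 m/s²;  |a| = 21.946 m/s².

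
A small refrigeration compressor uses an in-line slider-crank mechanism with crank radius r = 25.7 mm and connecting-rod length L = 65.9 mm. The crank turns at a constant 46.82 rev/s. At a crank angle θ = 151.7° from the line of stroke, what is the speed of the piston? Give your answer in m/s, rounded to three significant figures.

ω = 2π·46.8 = 294.2 rad/s
For an in-line slider-crank, x = r cosθ + √(L² − r² sin²θ), so v = −rω sinθ·[1 + r cosθ/√(L² − r² sin²θ)].
With r = 0.0257 m, L = 0.0659 m, θ = 151.7°: √(L² − r² sin²θ) = 0.064764 m.
v = −0.0257·294.2·0.47409·[1 + 0.0257·-0.88048/0.064764] = -2.332 m/s.
|v| = 2.332 m/s.

2.33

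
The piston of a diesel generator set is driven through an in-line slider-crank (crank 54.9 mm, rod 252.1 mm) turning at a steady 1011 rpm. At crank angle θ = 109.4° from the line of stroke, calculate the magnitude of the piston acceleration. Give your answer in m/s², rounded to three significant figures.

ω = 2π·1011/60 = 105.9 rad/s
x(θ) = r cosθ + √(L² − r² sin²θ); with ω constant, a = ω²·d²x/dθ².
d²x/dθ² = −r cosθ − r²(cos2θ)/√u − r⁴ sin²2θ/(4u^{3/2}),  u = L² − r² sin²θ = 0.0608729 m².
Substituting r = 0.0549 m, L = 0.2521 m, θ = 109.4°: d²x/dθ² = +0.027697 m.
a = ω²·d²x/dθ² = (105.9)²·(+0.027697) = +310.45 m/s²;  |a| = 310.45 m/s².

310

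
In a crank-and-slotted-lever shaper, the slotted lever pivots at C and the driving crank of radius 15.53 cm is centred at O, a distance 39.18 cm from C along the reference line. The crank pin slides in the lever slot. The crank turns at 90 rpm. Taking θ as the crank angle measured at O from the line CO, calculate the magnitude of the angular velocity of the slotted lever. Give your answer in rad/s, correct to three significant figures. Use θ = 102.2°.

0.699

ω = 9.425 rad/s (from 90 rpm).
Crank pin A relative to C: A = (d + r cosθ, r sinθ); lever angle φ = atan2(r sinθ, d + r cosθ).
Differentiating tanφ: φ̇ = rω(d cosθ + r)/(d² + r² + 2dr cosθ).
d² + r² + 2dr cosθ = |CA|² = 0.151909 m²;  d cosθ + r = +0.072503 m.
|ω_lever| = |0.1553·9.425·+0.072503| / 0.151909 = 0.69858 rad/s.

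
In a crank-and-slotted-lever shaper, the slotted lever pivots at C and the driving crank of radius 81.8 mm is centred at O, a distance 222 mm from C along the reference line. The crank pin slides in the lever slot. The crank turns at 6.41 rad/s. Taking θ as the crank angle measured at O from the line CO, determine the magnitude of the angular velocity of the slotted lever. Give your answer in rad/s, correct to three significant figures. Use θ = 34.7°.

1.61

ω = 6.41 rad/s
Crank pin A relative to C: A = (d + r cosθ, r sinθ); lever angle φ = atan2(r sinθ, d + r cosθ).
Differentiating tanφ: φ̇ = rω(d cosθ + r)/(d² + r² + 2dr cosθ).
d² + r² + 2dr cosθ = |CA|² = 0.0858349 m²;  d cosθ + r = +0.26432 m.
|ω_lever| = |0.0818·6.41·+0.26432| / 0.0858349 = 1.6146 rad/s.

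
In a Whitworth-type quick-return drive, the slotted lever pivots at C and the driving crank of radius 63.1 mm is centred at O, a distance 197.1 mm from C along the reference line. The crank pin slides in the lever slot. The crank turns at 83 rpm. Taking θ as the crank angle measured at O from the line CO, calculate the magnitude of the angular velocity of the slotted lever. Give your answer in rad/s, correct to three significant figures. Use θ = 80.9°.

ω = 8.692 rad/s (from 83 rpm).
Crank pin A relative to C: A = (d + r cosθ, r sinθ); lever angle φ = atan2(r sinθ, d + r cosθ).
Differentiating tanφ: φ̇ = rω(d cosθ + r)/(d² + r² + 2dr cosθ).
d² + r² + 2dr cosθ = |CA|² = 0.046764 m²;  d cosθ + r = +0.094273 m.
|ω_lever| = |0.0631·8.692·+0.094273| / 0.046764 = 1.1056 rad/s.

1.11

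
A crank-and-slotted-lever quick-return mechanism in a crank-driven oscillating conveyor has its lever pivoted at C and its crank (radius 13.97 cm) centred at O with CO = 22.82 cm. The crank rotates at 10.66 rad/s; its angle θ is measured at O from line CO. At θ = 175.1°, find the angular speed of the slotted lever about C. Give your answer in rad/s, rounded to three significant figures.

16.2

ω = 10.66 rad/s
Crank pin A relative to C: A = (d + r cosθ, r sinθ); lever angle φ = atan2(r sinθ, d + r cosθ).
Differentiating tanφ: φ̇ = rω(d cosθ + r)/(d² + r² + 2dr cosθ).
d² + r² + 2dr cosθ = |CA|² = 0.00806527 m²;  d cosθ + r = -0.087666 m.
|ω_lever| = |0.1397·10.66·-0.087666| / 0.00806527 = 16.187 rad/s.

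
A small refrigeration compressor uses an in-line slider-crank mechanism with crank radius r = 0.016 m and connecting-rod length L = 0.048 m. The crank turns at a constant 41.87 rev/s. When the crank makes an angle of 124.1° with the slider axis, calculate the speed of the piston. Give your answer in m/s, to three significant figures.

ω = 2π·41.9 = 263.1 rad/s
For an in-line slider-crank, x = r cosθ + √(L² − r² sin²θ), so v = −rω sinθ·[1 + r cosθ/√(L² − r² sin²θ)].
With r = 0.016 m, L = 0.048 m, θ = 124.1°: √(L² − r² sin²θ) = 0.046135 m.
v = −0.016·263.1·0.82806·[1 + 0.016·-0.56064/0.046135] = -2.8078 m/s.
|v| = 2.8078 m/s.

2.81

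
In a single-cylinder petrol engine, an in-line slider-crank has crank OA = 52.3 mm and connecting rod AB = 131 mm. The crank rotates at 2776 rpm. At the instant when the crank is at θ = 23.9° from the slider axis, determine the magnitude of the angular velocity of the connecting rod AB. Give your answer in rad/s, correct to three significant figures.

ω = 290.7 rad/s (converted from 2776 rpm).
The rod makes angle φ with the slider axis where L sinφ = r sinθ; differentiating, L cosφ·φ̇ = r ω cosθ.
L cosφ = √(L² − r² sin²θ) = 0.12928 m.
|ω_rod| = r ω |cosθ| / √(L² − r² sin²θ) = 0.0523·290.7·0.91425/0.12928 = 107.52 rad/s.

108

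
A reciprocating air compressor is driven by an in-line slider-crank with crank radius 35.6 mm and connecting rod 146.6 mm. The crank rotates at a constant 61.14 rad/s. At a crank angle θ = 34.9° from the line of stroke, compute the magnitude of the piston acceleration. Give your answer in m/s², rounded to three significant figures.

121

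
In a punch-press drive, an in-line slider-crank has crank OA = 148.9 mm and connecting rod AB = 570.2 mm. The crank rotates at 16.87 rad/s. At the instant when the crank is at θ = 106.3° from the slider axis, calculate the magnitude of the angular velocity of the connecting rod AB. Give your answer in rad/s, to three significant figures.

ω = 16.87 rad/s
The rod makes angle φ with the slider axis where L sinφ = r sinθ; differentiating, L cosφ·φ̇ = r ω cosθ.
L cosφ = √(L² − r² sin²θ) = 0.552 m.
|ω_rod| = r ω |cosθ| / √(L² − r² sin²θ) = 0.1489·16.87·0.28067/0.552 = 1.2772 rad/s.

1.28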